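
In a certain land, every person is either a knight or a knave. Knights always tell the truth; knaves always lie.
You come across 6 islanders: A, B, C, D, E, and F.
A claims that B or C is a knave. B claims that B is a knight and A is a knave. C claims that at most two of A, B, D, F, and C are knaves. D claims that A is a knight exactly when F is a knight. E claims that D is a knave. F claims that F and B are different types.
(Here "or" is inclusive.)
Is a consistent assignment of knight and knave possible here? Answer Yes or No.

One consistent assignment: A=knight, B=knave, C=knight, D=knight, E=knave, F=knight.

Yes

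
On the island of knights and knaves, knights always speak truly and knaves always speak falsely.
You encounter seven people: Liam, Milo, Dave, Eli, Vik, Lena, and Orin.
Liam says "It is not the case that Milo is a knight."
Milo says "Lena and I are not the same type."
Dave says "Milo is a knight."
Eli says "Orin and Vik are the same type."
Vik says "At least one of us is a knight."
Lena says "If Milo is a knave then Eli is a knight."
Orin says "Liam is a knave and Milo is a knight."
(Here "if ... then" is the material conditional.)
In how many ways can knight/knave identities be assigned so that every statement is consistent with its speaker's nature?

1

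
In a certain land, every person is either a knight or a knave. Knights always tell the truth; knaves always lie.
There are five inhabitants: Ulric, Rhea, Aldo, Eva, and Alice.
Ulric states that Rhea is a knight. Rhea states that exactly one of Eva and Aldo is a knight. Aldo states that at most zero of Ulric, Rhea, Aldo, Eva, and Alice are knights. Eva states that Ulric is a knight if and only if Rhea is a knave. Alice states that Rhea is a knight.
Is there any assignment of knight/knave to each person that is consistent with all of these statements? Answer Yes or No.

No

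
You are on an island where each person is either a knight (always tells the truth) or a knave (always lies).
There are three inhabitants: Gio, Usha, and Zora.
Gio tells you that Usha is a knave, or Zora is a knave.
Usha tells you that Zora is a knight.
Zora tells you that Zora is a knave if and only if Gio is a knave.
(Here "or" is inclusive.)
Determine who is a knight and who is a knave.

Suppose Gio is a knave. Then Gio's statement "Usha is a knave, or Zora is a knave" would have to be false. Checking the 4 ways to assign the others, none is consistent with every speaker.
(For instance, with Usha=knave, Zora=knave, Gio's claim "Usha is a knave, or Zora is a knave" comes out true where it would need to be false.)
So Gio must be a knight, making "Usha is a knave, or Zora is a knave" true. Taking Gio=knight, Usha=knave, Zora=knave, each remaining statement checks out:
  Usha (knave): "Zora is a knight" — false. ✓
  Zora (knave): "Zora is a knave if and only if Gio is a knave" — false. ✓
This is the unique consistent assignment.

Gio is a knight, Usha is a knave, and Zora is a knave.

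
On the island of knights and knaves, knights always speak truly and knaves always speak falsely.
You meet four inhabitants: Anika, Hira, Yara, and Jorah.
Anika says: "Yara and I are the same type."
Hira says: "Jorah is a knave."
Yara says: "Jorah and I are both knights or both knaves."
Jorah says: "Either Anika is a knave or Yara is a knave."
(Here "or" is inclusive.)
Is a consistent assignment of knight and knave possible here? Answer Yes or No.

Yes

One consistent assignment: Anika=knave, Hira=knave, Yara=knight, Jorah=knight.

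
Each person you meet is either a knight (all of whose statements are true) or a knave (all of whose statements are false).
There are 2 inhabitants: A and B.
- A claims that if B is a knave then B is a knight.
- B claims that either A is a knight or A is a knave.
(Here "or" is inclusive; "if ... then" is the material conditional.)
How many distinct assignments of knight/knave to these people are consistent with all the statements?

1

Consistent assignments:
  A=knight, B=knight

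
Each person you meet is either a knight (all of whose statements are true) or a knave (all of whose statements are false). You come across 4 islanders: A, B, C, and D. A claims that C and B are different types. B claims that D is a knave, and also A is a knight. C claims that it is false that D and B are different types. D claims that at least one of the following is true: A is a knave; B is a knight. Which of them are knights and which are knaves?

A is a knave, B is a knave, C is a knave, and D is a knight.

Suppose A is a knight. Then A's statement "C and B are different types" would have to be true. Checking the 8 ways to assign the others, none is consistent with every speaker.
(For instance, with B=knave, C=knave, D=knight, A's claim "C and B are different types" comes out false where it would need to be true.)
So A must be a knave, making "C and B are different types" false. Taking A=knave, B=knave, C=knave, D=knight, each remaining statement checks out:
  B (knave): "D is a knave, and also A is a knight" — false. ✓
  C (knave): "it is false that D and B are different types" — false. ✓
  D (knight): "at least one of the following is true: A is a knave; B is a knight" — true. ✓
This is the unique consistent assignment.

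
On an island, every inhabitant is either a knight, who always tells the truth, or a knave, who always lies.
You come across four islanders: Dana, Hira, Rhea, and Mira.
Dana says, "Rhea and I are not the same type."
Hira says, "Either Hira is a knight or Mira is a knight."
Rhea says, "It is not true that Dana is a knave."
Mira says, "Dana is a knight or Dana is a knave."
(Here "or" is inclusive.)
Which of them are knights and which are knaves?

Dana is a knave, Hira is a knight, Rhea is a knave, and Mira is a knight.

Suppose Dana is a knight. Then Dana's statement "Rhea and I are not the same type" would have to be true. Checking the 8 ways to assign the others, none is consistent with every speaker.
(For instance, with Hira=knight, Rhea=knave, Mira=knight, Rhea's claim "it is not true that Dana is a knave" comes out true where it would need to be false.)
So Dana must be a knave, making "Rhea and I are not the same type" false. Taking Dana=knave, Hira=knight, Rhea=knave, Mira=knight, each remaining statement checks out:
  Hira (knight): "either Hira is a knight or Mira is a knight" — true. ✓
  Rhea (knave): "it is not true that Dana is a knave" — false. ✓
  Mira (knight): "Dana is a knight or Dana is a knave" — true. ✓
This is the unique consistent assignment.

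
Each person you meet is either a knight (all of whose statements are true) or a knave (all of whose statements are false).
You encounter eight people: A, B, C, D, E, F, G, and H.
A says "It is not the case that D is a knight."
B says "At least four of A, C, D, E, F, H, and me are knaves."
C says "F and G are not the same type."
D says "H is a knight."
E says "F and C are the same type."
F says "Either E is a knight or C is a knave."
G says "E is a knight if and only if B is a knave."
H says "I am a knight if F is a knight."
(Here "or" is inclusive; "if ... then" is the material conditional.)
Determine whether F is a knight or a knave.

F is a knight.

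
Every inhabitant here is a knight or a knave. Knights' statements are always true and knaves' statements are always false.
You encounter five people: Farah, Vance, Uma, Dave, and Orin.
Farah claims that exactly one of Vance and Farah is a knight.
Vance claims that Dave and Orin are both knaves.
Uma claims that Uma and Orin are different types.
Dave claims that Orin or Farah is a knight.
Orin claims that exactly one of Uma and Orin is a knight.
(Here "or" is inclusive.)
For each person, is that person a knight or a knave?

Farah is a knight, Vance is a knave, Uma is a knave, Dave is a knight, and Orin is a knave.

Suppose Farah is a knave. Then Farah's statement "exactly one of Vance and Farah is a knight" would have to be false. Checking the 16 ways to assign the others, none is consistent with every speaker.
(For instance, with Vance=knave, Uma=knave, Dave=knight, Orin=knave, Dave's claim "Orin or Farah is a knight" comes out false where it would need to be true.)
So Farah must be a knight, making "exactly one of Vance and Farah is a knight" true. Taking Farah=knight, Vance=knave, Uma=knave, Dave=knight, Orin=knave, each remaining statement checks out:
  Vance (knave): "Dave and Orin are both knaves" — false. ✓
  Uma (knave): "Uma and Orin are different types" — false. ✓
  Dave (knight): "Orin or Farah is a knight" — true. ✓
  Orin (knave): "exactly one of Uma and Orin is a knight" — false. ✓
This is the unique consistent assignment.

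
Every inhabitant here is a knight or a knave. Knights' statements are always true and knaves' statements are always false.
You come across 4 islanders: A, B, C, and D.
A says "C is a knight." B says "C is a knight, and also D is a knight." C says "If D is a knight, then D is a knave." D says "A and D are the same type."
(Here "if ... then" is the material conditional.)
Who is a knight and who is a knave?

A is a knight, B is a knave, C is a knight, and D is a knave.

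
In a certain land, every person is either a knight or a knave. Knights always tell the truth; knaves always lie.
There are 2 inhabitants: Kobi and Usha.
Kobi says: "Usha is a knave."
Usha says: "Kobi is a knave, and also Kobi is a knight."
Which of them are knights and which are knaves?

As a knight, Kobi's statement "Usha is a knave" should be true; it is.
Usha is a knave, so "Kobi is a knave, and also Kobi is a knight" must be False — and it is.

Kobi is a knight and Usha is a knave.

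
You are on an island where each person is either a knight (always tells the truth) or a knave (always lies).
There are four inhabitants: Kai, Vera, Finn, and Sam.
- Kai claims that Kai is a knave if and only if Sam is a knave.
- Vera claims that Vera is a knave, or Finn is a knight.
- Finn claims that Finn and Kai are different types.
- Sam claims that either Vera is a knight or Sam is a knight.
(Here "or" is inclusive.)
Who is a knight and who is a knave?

Knights: Vera, Finn, and Sam. Knaves: Kai.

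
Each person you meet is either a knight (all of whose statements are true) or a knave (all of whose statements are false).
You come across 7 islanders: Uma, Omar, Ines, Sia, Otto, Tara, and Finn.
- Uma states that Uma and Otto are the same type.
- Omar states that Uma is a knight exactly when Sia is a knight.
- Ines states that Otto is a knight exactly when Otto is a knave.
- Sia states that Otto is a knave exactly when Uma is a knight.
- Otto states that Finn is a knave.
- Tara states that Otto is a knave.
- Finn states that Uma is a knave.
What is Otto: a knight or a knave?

Otto is a knight.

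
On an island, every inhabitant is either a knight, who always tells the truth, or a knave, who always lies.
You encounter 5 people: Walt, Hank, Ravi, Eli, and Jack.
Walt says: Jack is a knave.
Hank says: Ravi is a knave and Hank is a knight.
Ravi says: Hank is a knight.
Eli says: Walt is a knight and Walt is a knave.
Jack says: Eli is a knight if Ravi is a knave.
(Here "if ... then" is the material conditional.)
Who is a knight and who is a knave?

As a knight, Walt's statement "Jack is a knave" should be true; it is.
Hank is a knave, so "Ravi is a knave and Hank is a knight" must be False — and it is.
Ravi is a knave; "Hank is a knight" is False, as required.
Since Eli is a knave, "Walt is a knight and Walt is a knave" needs to be False, which holds.
As a knave, Jack's statement "Eli is a knight if Ravi is a knave" should be False; it is.

Knights: Walt. Knaves: Hank, Ravi, Eli, and Jack.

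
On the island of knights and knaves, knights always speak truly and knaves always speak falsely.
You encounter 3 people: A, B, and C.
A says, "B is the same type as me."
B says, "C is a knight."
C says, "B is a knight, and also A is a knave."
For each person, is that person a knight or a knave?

A is a knave, B is a knight, and C is a knight.

As a knave, A's statement "B is the same type as me" should be False; it is.
B is a knight, so "C is a knight" must be true — and it is.
Since C is a knight, "B is a knight, and also A is a knave" needs to be true, which holds.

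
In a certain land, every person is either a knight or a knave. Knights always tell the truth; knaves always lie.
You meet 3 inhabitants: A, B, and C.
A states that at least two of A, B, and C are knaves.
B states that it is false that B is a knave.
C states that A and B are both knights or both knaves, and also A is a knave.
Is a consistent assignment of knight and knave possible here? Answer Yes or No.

Yes

One consistent assignment: A=knight, B=knave, C=knave.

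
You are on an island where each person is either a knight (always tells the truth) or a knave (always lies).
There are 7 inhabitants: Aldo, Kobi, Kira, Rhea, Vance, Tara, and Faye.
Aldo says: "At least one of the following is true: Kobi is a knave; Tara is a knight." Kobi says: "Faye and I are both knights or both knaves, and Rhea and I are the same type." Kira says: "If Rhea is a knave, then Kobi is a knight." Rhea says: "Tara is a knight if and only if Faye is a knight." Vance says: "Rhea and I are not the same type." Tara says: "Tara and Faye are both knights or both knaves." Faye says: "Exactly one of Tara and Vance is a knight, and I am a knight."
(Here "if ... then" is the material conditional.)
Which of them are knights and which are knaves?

Aldo is a knight, Kobi is a knave, Kira is a knave, Rhea is a knave, Vance is a knight, Tara is a knave, and Faye is a knight.

As a knight, Aldo's statement "at least one of the following is true: Kobi is a knave; Tara is a knight" should be True; it is.
Since Kobi is a knave, "Faye and I are both knights or both knaves, and Rhea and I are the same type" needs to be false, which holds.
Kira is a knave, so "if Rhea is a knave, then Kobi is a knight" must be false — and it is.
As a knave, Rhea's statement "Tara is a knight if and only if Faye is a knight" should be false; it is.
Vance is a knight, and the claim "Rhea and I are not the same type" is indeed True.
Tara is a knave, and the claim "Tara and Faye are both knights or both knaves" is indeed false.
Faye is a knight, and the claim "exactly one of Tara and Vance is a knight, and I am a knight" is indeed True.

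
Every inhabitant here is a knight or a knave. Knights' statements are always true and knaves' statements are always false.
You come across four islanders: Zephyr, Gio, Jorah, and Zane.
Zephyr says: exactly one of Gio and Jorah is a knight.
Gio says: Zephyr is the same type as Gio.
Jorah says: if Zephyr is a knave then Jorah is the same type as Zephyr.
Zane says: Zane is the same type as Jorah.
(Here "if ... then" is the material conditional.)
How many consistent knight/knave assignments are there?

2

Consistent assignments:
  Zephyr=knight, Gio=knave, Jorah=knight, Zane=knight
  Zephyr=knight, Gio=knave, Jorah=knight, Zane=knave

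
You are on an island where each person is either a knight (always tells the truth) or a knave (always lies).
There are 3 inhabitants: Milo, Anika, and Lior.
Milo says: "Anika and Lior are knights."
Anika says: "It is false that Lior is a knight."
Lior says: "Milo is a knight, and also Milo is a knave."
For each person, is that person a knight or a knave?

Milo is a knave, and the claim "Anika and Lior are knights" is indeed False.
Anika is a knight, so "it is false that Lior is a knight" must be True — and it is.
Lior (knave): "Milo is a knight, and also Milo is a knave" — False. ✓

Milo is a knave, Anika is a knight, and Lior is a knave.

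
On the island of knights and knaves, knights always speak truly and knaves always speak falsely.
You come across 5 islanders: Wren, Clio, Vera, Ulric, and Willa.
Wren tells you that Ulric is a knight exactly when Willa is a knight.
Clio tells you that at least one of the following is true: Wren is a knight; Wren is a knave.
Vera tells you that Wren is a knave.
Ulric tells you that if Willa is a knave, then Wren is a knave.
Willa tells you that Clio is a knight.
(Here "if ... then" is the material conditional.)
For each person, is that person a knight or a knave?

As a knight, Wren's statement "Ulric is a knight exactly when Willa is a knight" should be True; it is.
Clio is a knight; "at least one of the following is true: Wren is a knight; Wren is a knave" is True, as required.
Vera is a knave, so "Wren is a knave" must be False — and it is.
As a knight, Ulric's statement "if Willa is a knave, then Wren is a knave" should be True; it is.
Willa is a knight; "Clio is a knight" is True, as required.

Wren is a knight, Clio is a knight, Vera is a knave, Ulric is a knight, and Willa is a knight.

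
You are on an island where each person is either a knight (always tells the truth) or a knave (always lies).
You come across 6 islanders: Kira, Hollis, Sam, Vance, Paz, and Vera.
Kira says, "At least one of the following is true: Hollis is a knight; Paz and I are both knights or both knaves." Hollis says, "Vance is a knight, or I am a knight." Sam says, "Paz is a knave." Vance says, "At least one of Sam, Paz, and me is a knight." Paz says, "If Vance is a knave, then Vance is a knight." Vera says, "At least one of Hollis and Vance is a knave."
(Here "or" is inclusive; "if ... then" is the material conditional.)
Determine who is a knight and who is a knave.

Kira is a knight, Hollis is a knight, Sam is a knave, Vance is a knight, Paz is a knight, and Vera is a knave.

Kira (knight): "at least one of the following is true: Hollis is a knight; Paz and I are both knights or both knaves" — true. ✓
Hollis (knight): "Vance is a knight, or I am a knight" — true. ✓
Sam is a knave, so "Paz is a knave" must be False — and it is.
Vance (knight): "at least one of Sam, Paz, and me is a knight" — true. ✓
Paz is a knight, and the claim "if Vance is a knave, then Vance is a knight" is indeed true.
Vera is a knave, and the claim "at least one of Hollis and Vance is a knave" is indeed False.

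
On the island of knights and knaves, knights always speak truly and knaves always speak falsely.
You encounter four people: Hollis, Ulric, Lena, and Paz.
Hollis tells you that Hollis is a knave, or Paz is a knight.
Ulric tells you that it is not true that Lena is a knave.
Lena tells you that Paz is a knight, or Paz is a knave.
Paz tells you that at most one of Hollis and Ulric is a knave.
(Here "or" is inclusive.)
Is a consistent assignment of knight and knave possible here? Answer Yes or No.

One consistent assignment: Hollis=knight, Ulric=knight, Lena=knight, Paz=knight.

Yes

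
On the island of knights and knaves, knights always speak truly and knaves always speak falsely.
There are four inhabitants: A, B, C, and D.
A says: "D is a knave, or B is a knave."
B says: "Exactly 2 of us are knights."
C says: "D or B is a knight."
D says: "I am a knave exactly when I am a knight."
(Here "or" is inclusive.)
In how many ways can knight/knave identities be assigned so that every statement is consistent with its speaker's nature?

Consistent assignments:
  A=knight, B=knave, C=knave, D=knave

1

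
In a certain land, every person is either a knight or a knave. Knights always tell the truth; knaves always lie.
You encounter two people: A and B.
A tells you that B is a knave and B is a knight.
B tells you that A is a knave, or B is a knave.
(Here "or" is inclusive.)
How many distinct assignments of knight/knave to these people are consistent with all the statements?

1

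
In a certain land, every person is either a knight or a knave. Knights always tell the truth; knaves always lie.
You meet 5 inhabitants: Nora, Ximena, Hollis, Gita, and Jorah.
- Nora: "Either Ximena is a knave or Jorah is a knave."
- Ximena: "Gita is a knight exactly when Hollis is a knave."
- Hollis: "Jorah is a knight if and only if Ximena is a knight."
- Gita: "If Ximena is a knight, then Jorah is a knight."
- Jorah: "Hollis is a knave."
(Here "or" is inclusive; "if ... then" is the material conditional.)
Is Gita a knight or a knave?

Consistent assignments: {Nora=knight, Ximena=knave, Hollis=knight, Gita=knight, Jorah=knave}
In every consistent assignment, Gita is a knight.

Gita is a knight.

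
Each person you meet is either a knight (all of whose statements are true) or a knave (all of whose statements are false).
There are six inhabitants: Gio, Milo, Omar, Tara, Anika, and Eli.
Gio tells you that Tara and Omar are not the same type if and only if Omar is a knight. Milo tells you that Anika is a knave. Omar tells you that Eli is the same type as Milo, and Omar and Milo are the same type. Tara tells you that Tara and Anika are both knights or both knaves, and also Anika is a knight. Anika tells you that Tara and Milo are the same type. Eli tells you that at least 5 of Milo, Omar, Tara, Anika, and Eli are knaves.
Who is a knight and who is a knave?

Knights: Gio and Milo. Knaves: Omar, Tara, Anika, and Eli.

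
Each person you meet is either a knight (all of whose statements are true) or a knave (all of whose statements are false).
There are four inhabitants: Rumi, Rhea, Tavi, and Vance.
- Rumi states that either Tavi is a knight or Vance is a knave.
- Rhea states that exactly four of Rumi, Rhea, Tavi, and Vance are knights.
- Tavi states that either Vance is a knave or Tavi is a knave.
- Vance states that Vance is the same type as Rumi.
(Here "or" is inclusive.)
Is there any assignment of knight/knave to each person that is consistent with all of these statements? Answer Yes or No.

Yes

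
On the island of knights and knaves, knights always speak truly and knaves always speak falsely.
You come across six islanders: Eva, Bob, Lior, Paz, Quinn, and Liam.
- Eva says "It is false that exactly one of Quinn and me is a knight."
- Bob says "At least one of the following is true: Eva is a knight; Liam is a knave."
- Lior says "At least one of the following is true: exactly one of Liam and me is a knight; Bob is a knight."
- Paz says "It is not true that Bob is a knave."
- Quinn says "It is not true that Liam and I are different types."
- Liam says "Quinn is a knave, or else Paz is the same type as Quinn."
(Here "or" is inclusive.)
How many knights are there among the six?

The unique consistent assignment is Eva=knight, Bob=knight, Lior=knight, Paz=knight, Quinn=knight, Liam=knight.
That has 6 knights.

6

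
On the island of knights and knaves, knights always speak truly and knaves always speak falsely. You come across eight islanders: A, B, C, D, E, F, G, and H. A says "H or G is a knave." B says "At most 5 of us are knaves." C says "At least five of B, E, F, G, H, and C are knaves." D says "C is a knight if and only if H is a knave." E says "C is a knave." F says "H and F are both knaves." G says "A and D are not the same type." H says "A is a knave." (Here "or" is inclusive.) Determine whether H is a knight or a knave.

H is a knight.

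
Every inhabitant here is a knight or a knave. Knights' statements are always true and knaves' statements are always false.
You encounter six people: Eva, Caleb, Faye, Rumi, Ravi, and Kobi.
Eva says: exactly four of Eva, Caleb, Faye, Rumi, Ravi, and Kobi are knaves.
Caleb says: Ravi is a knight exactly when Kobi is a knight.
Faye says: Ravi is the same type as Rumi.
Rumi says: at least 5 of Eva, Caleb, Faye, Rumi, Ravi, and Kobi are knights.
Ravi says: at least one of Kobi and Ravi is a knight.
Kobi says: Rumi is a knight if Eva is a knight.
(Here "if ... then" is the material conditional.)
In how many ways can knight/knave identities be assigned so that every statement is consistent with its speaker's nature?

Consistent assignments:
  Eva=knight, Caleb=knave, Faye=knave, Rumi=knave, Ravi=knight, Kobi=knave
  Eva=knave, Caleb=knight, Faye=knight, Rumi=knight, Ravi=knight, Kobi=knight
  Eva=knave, Caleb=knight, Faye=knave, Rumi=knave, Ravi=knight, Kobi=knight

3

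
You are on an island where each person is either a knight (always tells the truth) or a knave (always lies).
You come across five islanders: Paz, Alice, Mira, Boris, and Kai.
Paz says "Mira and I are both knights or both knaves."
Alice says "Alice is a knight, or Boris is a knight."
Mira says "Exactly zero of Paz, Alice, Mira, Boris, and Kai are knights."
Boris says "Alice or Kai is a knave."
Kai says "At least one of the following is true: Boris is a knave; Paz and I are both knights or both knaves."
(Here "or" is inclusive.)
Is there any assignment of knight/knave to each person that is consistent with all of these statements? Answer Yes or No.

No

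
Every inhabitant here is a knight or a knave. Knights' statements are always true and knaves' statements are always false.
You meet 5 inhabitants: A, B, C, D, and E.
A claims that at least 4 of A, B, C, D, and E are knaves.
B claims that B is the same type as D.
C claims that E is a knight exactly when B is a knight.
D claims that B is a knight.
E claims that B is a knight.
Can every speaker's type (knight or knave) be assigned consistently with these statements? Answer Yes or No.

One consistent assignment: A=knave, B=knight, C=knight, D=knight, E=knight.

Yes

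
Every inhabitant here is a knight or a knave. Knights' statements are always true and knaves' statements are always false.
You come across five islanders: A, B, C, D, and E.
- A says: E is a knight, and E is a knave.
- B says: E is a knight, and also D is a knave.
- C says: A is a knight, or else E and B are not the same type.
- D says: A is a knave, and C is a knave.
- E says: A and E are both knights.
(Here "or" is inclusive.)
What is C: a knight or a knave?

C is a knave.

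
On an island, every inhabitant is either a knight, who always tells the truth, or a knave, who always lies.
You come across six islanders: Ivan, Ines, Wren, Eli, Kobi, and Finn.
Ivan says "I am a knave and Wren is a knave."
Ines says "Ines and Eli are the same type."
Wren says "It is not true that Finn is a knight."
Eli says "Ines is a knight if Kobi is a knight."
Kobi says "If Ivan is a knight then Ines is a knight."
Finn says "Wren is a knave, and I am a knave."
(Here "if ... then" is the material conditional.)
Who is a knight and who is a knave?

Ivan is a knave, Ines is a knight, Wren is a knight, Eli is a knight, Kobi is a knight, and Finn is a knave.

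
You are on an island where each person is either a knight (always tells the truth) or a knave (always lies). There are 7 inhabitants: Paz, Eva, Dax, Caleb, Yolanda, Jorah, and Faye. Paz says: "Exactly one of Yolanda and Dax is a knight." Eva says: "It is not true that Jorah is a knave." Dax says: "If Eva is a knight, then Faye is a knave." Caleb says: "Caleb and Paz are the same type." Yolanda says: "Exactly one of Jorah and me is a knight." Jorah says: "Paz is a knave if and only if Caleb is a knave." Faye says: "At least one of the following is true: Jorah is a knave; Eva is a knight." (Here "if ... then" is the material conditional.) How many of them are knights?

The unique consistent assignment is Paz=knight, Eva=knave, Dax=knight, Caleb=knave, Yolanda=knave, Jorah=knave, Faye=knight.
That has 3 knights.

3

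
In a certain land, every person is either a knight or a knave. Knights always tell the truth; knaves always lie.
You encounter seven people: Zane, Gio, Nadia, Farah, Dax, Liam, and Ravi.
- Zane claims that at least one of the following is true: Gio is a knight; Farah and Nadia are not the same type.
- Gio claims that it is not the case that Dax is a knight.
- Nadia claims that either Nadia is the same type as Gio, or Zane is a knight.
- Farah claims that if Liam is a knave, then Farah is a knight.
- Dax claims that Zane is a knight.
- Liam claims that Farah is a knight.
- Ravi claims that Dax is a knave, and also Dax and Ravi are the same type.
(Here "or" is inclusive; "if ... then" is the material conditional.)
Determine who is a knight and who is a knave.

Zane (knight): "at least one of the following is true: Gio is a knight; Farah and Nadia are not the same type" — True. ✓
As a knave, Gio's statement "it is not the case that Dax is a knight" should be false; it is.
Nadia is a knight, and the claim "either Nadia is the same type as Gio, or Zane is a knight" is indeed True.
As a knave, Farah's statement "if Liam is a knave, then Farah is a knight" should be false; it is.
Dax is a knight; "Zane is a knight" is True, as required.
Since Liam is a knave, "Farah is a knight" needs to be false, which holds.
Since Ravi is a knave, "Dax is a knave, and also Dax and Ravi are the same type" needs to be false, which holds.

Zane is a knight, Gio is a knave, Nadia is a knight, Farah is a knave, Dax is a knight, Liam is a knave, and Ravi is a knave.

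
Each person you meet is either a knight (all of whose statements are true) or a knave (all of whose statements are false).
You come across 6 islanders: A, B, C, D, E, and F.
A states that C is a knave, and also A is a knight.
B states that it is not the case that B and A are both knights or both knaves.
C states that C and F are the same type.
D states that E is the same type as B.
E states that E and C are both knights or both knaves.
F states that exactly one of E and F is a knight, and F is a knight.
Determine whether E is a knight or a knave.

E is a knave.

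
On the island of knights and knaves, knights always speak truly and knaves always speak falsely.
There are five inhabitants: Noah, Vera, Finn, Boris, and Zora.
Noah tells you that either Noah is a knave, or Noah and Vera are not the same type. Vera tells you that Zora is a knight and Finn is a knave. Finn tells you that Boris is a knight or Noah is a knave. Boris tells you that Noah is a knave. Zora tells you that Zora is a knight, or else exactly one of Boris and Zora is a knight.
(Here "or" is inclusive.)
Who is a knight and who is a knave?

Suppose Noah is a knave. Then Noah's statement "either Noah is a knave, or Noah and Vera are not the same type" would have to be false. Checking the 16 ways to assign the others, none is consistent with every speaker.
(For instance, with Vera=knave, Finn=knave, Boris=knave, Zora=knave, Noah's claim "either Noah is a knave, or Noah and Vera are not the same type" comes out true where it would need to be false.)
So Noah must be a knight, making "either Noah is a knave, or Noah and Vera are not the same type" true. Taking Noah=knight, Vera=knave, Finn=knave, Boris=knave, Zora=knave, each remaining statement checks out:
  Vera (knave): "Zora is a knight and Finn is a knave" — false. ✓
  Finn (knave): "Boris is a knight or Noah is a knave" — false. ✓
  Boris (knave): "Noah is a knave" — false. ✓
  Zora (knave): "Zora is a knight, or else exactly one of Boris and Zora is a knight" — false. ✓
This is the unique consistent assignment.

Knights: Noah. Knaves: Vera, Finn, Boris, and Zora.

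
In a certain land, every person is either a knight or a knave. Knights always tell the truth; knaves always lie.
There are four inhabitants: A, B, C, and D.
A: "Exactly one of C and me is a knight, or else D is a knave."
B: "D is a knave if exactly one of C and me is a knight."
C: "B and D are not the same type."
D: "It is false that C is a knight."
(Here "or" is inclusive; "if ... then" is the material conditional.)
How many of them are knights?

3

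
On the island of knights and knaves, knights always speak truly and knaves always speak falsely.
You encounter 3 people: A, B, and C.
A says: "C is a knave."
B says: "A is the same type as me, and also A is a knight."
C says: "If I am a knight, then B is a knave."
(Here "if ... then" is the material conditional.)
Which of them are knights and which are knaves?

A is a knave, B is a knave, and C is a knight.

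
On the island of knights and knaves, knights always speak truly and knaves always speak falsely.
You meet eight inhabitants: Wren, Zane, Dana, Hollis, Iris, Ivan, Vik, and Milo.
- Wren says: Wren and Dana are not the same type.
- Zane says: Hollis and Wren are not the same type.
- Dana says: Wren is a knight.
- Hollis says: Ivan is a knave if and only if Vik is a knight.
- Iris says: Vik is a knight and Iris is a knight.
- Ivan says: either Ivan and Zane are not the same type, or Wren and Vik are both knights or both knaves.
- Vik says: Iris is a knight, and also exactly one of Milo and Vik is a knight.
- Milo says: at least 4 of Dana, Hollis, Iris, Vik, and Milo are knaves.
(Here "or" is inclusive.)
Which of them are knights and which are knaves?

Wren is a knave, Zane is a knave, Dana is a knave, Hollis is a knave, Iris is a knight, Ivan is a knight, Vik is a knight, and Milo is a knave.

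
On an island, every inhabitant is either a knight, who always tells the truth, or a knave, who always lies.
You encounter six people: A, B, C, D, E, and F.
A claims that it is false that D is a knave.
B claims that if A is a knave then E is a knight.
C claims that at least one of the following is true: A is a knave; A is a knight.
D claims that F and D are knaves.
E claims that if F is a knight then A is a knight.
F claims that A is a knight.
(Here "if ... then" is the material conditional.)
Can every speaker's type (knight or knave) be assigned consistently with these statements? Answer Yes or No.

No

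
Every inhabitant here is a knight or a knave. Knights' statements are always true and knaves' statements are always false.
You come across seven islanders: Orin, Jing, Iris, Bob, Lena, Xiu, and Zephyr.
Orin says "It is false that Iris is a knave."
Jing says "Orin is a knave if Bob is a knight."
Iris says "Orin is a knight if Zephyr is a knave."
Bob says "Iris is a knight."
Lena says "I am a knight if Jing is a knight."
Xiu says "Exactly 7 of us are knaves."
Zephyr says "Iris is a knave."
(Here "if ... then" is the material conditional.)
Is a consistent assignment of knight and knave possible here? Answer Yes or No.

One consistent assignment: Orin=knight, Jing=knave, Iris=knight, Bob=knight, Lena=knight, Xiu=knave, Zephyr=knave.

Yes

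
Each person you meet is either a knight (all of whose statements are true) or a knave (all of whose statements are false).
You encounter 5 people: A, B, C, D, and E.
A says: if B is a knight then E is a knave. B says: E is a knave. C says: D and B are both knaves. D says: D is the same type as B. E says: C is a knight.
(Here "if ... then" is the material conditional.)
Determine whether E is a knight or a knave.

E is a knave.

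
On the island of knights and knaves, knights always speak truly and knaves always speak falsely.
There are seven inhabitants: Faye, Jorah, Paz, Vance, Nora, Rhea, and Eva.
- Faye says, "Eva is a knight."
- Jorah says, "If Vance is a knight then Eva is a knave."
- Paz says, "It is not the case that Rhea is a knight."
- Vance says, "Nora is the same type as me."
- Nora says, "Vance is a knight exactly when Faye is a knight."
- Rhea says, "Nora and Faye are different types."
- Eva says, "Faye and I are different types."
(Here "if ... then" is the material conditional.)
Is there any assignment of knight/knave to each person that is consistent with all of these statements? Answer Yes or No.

One consistent assignment: Faye=knave, Jorah=knight, Paz=knave, Vance=knave, Nora=knight, Rhea=knight, Eva=knave.

Yes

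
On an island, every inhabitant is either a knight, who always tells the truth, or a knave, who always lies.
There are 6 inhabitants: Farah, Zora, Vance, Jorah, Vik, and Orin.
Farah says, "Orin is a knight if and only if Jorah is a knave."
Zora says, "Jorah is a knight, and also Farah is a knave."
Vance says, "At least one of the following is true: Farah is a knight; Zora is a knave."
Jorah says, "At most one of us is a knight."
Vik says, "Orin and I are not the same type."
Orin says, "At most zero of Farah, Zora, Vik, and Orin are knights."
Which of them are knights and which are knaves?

Farah is a knave, Zora is a knave, Vance is a knight, Jorah is a knave, Vik is a knight, and Orin is a knave.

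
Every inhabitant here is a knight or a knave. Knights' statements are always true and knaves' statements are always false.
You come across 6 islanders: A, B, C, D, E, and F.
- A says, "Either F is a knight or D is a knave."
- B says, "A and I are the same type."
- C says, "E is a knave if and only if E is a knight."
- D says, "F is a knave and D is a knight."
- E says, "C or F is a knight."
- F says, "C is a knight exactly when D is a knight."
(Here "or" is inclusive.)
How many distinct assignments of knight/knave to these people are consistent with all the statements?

2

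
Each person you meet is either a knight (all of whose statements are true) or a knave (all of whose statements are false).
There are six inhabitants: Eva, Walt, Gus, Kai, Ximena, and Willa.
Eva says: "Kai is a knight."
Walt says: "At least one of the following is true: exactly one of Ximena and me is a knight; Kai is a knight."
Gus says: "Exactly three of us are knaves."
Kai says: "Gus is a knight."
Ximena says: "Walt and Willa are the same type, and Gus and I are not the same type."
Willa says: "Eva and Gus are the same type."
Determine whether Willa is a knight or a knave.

Willa is a knight.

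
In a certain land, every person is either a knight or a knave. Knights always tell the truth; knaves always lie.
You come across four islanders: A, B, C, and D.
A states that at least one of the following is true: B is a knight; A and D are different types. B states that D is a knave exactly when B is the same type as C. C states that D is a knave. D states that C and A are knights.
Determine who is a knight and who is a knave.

Knights: C. Knaves: A, B, and D.

Suppose A is a knight. Then A's statement "at least one of the following is true: B is a knight; A and D are different types" would have to be true. Checking the 8 ways to assign the others, none is consistent with every speaker.
(For instance, with B=knave, C=knight, D=knave, D's claim "C and A are knights" comes out true where it would need to be false.)
So A must be a knave, making "at least one of the following is true: B is a knight; A and D are different types" false. Taking A=knave, B=knave, C=knight, D=knave, each remaining statement checks out:
  B (knave): "D is a knave exactly when B is the same type as C" — false. ✓
  C (knight): "D is a knave" — true. ✓
  D (knave): "C and A are knights" — false. ✓
This is the unique consistent assignment.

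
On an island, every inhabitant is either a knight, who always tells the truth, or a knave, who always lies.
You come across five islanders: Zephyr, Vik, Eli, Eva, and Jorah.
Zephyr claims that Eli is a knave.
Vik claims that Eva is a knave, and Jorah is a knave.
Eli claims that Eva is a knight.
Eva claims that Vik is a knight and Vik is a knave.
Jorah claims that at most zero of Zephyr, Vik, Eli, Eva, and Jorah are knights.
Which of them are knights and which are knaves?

Zephyr is a knight, Vik is a knight, Eli is a knave, Eva is a knave, and Jorah is a knave.

Zephyr is a knight, and the claim "Eli is a knave" is indeed True.
As a knight, Vik's statement "Eva is a knave, and Jorah is a knave" should be True; it is.
Eli (knave): "Eva is a knight" — False. ✓
As a knave, Eva's statement "Vik is a knight and Vik is a knave" should be False; it is.
Jorah is a knave, so "at most zero of Zephyr, Vik, Eli, Eva, and Jorah are knights" must be False — and it is.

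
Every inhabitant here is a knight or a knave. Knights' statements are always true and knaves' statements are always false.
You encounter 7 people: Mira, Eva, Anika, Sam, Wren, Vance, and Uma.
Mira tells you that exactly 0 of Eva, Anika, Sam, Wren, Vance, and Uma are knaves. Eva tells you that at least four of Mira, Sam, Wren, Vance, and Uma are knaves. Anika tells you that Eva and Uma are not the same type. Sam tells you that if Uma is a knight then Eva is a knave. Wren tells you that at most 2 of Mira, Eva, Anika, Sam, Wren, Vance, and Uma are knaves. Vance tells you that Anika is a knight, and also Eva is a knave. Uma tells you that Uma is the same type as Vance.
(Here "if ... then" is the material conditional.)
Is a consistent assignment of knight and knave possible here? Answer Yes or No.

One consistent assignment: Mira=knave, Eva=knave, Anika=knight, Sam=knight, Wren=knight, Vance=knight, Uma=knight.

Yes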